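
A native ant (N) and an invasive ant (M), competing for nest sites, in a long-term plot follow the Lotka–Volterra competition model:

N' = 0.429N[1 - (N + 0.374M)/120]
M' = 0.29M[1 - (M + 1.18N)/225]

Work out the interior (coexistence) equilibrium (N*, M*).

Setting both brackets to zero gives the nullclines N + 0.374M = 120 and 1.18N + M = 225.
Substituting M = 225 - 1.18N into the first: N(1 - 0.374·1.18) = 120 - 0.374·225.
So N* = 35.8/0.559 = 64.2, and then M* = 225 - 1.18·64.2 = 149.

N* ≈ 64.2, M* ≈ 149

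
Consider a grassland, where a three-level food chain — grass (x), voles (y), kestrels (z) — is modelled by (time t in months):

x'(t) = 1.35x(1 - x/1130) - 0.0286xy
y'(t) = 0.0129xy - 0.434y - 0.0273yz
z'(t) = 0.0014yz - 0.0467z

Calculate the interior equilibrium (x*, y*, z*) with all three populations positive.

x* ≈ 331, y* ≈ 33.4, z* ≈ 141

From dz/dt = 0: 0.0014y* = 0.0467, so y* = 33.4.
From dx/dt = 0: 1.35(1 - x*/1130) = 0.0286·33.4, giving x* = 1130·(1 - 0.707) = 331.
From dy/dt = 0: 0.0129·331 - 0.434 = 0.0273z*, so z* = 3.84/0.0273 = 141.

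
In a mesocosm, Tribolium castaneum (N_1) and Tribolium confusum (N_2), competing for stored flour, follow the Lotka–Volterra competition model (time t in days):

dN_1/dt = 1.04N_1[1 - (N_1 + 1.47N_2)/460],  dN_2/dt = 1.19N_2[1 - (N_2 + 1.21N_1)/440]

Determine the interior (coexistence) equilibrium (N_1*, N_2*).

N_1* ≈ 240, N_2* ≈ 150

Setting both brackets to zero gives the nullclines N_1 + 1.47N_2 = 460 and 1.21N_1 + N_2 = 440.
Substituting N_2 = 440 - 1.21N_1 into the first: N_1(1 - 1.47·1.21) = 460 - 1.47·440.
So N_1* = -187/-0.779 = 240, and then N_2* = 440 - 1.21·240 = 150.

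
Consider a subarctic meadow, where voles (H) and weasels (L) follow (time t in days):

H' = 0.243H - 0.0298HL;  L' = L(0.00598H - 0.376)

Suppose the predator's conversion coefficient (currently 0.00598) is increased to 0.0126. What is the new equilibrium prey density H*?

At the interior fixed point, setting dL/dt = 0 with L > 0 fixes H* = (predator death rate)/(HL coefficient) — independent of the other coefficients.
With the change, H* = 0.376/0.0126 = 29.8; it falls from 62.9.

H* ≈ 29.8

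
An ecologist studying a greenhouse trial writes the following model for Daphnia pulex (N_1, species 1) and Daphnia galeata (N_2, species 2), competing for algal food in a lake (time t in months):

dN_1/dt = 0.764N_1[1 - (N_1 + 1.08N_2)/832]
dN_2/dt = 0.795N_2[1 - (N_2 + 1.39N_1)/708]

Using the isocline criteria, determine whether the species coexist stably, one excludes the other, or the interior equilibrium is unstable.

species 1 excludes species 2

Compare the nullcline intercepts: K1/α12 = 832/1.08 = 770 > K2 = 708; K2/α21 = 708/1.39 = 509 < K1 = 832.
Since the inequalities point opposite ways, species 1 can invade but species 2 cannot.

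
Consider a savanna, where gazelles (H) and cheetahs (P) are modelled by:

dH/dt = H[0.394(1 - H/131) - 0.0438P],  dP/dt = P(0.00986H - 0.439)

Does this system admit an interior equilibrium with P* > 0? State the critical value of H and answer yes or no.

The predator equation gives dP/dt > 0 only when H > 0.439/0.00986 = 44.5.
Without the predator, H → K = 131. Since 131 > 44.5, the predator can invade and persist.

Threshold H = 44.5; K > 44.5, so yes, the predator persists.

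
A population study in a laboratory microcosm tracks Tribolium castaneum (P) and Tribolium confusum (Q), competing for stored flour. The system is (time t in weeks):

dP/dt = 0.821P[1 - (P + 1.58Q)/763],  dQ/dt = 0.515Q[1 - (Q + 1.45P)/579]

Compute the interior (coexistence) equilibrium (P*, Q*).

Setting both brackets to zero gives the nullclines P + 1.58Q = 763 and 1.45P + Q = 579.
Substituting Q = 579 - 1.45P into the first: P(1 - 1.58·1.45) = 763 - 1.58·579.
So P* = -152/-1.29 = 118, and then Q* = 579 - 1.45·118 = 408.

P* ≈ 118, Q* ≈ 408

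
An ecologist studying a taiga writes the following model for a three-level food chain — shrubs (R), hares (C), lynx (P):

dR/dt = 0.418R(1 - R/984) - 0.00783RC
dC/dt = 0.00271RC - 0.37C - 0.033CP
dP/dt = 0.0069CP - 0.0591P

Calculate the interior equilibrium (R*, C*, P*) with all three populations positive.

From dP/dt = 0: 0.0069C* = 0.0591, so C* = 8.57.
From dR/dt = 0: 0.418(1 - R*/984) = 0.00783·8.57, giving R* = 984·(1 - 0.16) = 826.
From dC/dt = 0: 0.00271·826 - 0.37 = 0.033P*, so P* = 1.87/0.033 = 56.6.

R* ≈ 826, C* ≈ 8.57, P* ≈ 56.6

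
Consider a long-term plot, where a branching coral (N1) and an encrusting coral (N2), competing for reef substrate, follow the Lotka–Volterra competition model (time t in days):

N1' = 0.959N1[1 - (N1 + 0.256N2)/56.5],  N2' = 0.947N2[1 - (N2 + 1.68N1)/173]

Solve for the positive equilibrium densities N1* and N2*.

N1* ≈ 21.4, N2* ≈ 137

Setting both brackets to zero gives the nullclines N1 + 0.256N2 = 56.5 and 1.68N1 + N2 = 173.
Substituting N2 = 173 - 1.68N1 into the first: N1(1 - 0.256·1.68) = 56.5 - 0.256·173.
So N1* = 12.2/0.57 = 21.4, and then N2* = 173 - 1.68·21.4 = 137.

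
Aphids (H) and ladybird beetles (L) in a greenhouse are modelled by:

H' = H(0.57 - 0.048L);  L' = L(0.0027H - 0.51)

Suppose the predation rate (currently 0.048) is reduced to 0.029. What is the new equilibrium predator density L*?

At the interior fixed point, setting dH/dt = 0 with H > 0 fixes L* = (prey growth rate)/(HL coefficient) — independent of the other coefficients.
With the change, L* = 0.57/0.029 = 19.7; it rises from 11.9.

L* ≈ 19.7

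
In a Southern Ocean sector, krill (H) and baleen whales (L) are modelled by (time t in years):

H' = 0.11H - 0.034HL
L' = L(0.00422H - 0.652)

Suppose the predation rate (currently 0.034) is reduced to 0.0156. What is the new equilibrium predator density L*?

At the interior fixed point, setting dH/dt = 0 with H > 0 fixes L* = (prey growth rate)/(HL coefficient) — independent of the other coefficients.
With the change, L* = 0.11/0.0156 = 7.05; it rises from 3.24.

L* ≈ 7.05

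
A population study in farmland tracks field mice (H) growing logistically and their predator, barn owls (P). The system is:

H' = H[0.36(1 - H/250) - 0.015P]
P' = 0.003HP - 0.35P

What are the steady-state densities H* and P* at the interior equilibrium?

H* ≈ 117, P* ≈ 12.8

From dP/dt = 0 with P > 0: 0.003H* = 0.35, so H* = 117.
Substitute into dH/dt = 0: 0.36(1 - 117/250) = 0.015P*.
The bracket is 0.533, giving P* = 0.192/0.015 = 12.8.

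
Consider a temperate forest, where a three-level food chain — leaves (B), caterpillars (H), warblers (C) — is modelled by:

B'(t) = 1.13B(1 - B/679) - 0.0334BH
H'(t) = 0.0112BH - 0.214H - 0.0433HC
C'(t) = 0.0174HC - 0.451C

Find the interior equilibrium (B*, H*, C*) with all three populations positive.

From dC/dt = 0: 0.0174H* = 0.451, so H* = 25.9.
From dB/dt = 0: 1.13(1 - B*/679) = 0.0334·25.9, giving B* = 679·(1 - 0.766) = 159.
From dH/dt = 0: 0.0112·159 - 0.214 = 0.0433C*, so C* = 1.56/0.0433 = 36.1.

B* ≈ 159, H* ≈ 25.9, C* ≈ 36.1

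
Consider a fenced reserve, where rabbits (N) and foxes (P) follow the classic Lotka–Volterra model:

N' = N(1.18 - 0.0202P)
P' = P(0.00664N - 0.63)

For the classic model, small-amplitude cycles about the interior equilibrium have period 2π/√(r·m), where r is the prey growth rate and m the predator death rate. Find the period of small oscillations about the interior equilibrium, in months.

Here r = 1.18 and m = 0.63, so r·m = 0.743.
ω = √0.743 = 0.862 per month, hence T = 2π/ω ≈ 7.29 months.

T ≈ 7.29 months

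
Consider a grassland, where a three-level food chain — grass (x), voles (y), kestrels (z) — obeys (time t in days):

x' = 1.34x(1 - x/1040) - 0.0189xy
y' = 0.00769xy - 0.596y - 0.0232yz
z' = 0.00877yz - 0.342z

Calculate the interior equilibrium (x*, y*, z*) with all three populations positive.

x* ≈ 468, y* ≈ 39, z* ≈ 129

From dz/dt = 0: 0.00877y* = 0.342, so y* = 39.
From dx/dt = 0: 1.34(1 - x*/1040) = 0.0189·39, giving x* = 1040·(1 - 0.55) = 468.
From dy/dt = 0: 0.00769·468 - 0.596 = 0.0232z*, so z* = 3/0.0232 = 129.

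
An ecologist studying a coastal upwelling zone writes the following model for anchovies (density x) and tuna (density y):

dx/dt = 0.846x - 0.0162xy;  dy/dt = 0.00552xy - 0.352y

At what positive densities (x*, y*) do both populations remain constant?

x* ≈ 63.8, y* ≈ 52.2

Set dy/dt = 0 with y > 0: 0.00552x - 0.352 = 0, so x* = 0.352/0.00552 = 63.8.
Set dx/dt = 0 with x > 0: 0.846 - 0.0162y = 0, so y* = 0.846/0.0162 = 52.2.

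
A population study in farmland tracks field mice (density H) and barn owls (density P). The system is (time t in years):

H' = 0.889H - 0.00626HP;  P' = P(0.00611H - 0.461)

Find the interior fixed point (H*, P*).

Set dP/dt = 0 with P > 0: 0.00611H - 0.461 = 0, so H* = 0.461/0.00611 = 75.5.
Set dH/dt = 0 with H > 0: 0.889 - 0.00626P = 0, so P* = 0.889/0.00626 = 142.

H* ≈ 75.5, P* ≈ 142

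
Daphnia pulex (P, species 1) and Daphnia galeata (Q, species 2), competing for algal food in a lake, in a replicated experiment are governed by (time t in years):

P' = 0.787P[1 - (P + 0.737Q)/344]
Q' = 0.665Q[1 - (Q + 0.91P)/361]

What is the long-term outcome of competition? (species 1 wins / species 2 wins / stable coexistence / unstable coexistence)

Compare the nullcline intercepts: K1/α12 = 344/0.737 = 467 > K2 = 361; K2/α21 = 361/0.91 = 397 > K1 = 344.
Since both inequalities hold, each species can invade when rare, so the interior equilibrium is stable.

stable coexistence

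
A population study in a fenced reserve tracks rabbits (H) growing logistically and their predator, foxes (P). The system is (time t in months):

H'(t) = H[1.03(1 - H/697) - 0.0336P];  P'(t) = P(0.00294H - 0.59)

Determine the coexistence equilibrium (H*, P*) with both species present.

H* ≈ 201, P* ≈ 21.8

From dP/dt = 0 with P > 0: 0.00294H* = 0.59, so H* = 201.
Substitute into dH/dt = 0: 1.03(1 - 201/697) = 0.0336P*.
The bracket is 0.712, giving P* = 0.733/0.0336 = 21.8.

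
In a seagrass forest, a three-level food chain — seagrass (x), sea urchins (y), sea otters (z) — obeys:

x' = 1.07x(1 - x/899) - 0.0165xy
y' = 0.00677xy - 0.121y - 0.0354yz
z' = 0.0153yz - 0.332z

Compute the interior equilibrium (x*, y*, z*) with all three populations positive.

From dz/dt = 0: 0.0153y* = 0.332, so y* = 21.7.
From dx/dt = 0: 1.07(1 - x*/899) = 0.0165·21.7, giving x* = 899·(1 - 0.335) = 598.
From dy/dt = 0: 0.00677·598 - 0.121 = 0.0354z*, so z* = 3.93/0.0354 = 111.

x* ≈ 598, y* ≈ 21.7, z* ≈ 111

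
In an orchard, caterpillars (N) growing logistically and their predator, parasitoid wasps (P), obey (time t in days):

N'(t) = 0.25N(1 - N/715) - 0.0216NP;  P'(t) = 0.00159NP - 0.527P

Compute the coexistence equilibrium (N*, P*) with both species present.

From dP/dt = 0 with P > 0: 0.00159N* = 0.527, so N* = 331.
Substitute into dN/dt = 0: 0.25(1 - 331/715) = 0.0216P*.
The bracket is 0.536, giving P* = 0.134/0.0216 = 6.21.

N* ≈ 331, P* ≈ 6.21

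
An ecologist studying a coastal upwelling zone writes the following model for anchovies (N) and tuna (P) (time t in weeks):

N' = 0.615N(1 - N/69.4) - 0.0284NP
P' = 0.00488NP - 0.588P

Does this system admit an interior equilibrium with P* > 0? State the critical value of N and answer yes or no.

The predator equation gives dP/dt > 0 only when N > 0.588/0.00488 = 120.
Without the predator, N → K = 69.4. Since 69.4 < 120, the predator cannot invade.

Threshold N = 120; K < 120, so no, the predator goes extinct.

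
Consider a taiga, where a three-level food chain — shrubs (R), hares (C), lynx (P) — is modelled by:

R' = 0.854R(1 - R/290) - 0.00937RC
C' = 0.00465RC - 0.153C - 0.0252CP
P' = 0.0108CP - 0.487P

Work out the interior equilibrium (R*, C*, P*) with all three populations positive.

From dP/dt = 0: 0.0108C* = 0.487, so C* = 45.1.
From dR/dt = 0: 0.854(1 - R*/290) = 0.00937·45.1, giving R* = 290·(1 - 0.495) = 147.
From dC/dt = 0: 0.00465·147 - 0.153 = 0.0252P*, so P* = 0.528/0.0252 = 21.

R* ≈ 147, C* ≈ 45.1, P* ≈ 21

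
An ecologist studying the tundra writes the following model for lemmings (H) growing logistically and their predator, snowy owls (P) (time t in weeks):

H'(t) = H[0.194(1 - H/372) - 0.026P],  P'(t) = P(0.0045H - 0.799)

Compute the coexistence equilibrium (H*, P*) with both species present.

H* ≈ 178, P* ≈ 3.9

From dP/dt = 0 with P > 0: 0.0045H* = 0.799, so H* = 178.
Substitute into dH/dt = 0: 0.194(1 - 178/372) = 0.026P*.
The bracket is 0.523, giving P* = 0.101/0.026 = 3.9.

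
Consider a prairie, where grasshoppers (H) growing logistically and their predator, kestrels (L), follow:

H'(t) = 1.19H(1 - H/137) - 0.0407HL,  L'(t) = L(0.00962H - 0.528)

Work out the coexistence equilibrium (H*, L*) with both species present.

H* ≈ 54.9, L* ≈ 17.5

From dL/dt = 0 with L > 0: 0.00962H* = 0.528, so H* = 54.9.
Substitute into dH/dt = 0: 1.19(1 - 54.9/137) = 0.0407L*.
The bracket is 0.599, giving L* = 0.713/0.0407 = 17.5.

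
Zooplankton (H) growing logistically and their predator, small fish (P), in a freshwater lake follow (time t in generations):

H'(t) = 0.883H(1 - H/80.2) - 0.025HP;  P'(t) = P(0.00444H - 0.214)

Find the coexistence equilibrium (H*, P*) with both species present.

H* ≈ 48.2, P* ≈ 14.1

From dP/dt = 0 with P > 0: 0.00444H* = 0.214, so H* = 48.2.
Substitute into dH/dt = 0: 0.883(1 - 48.2/80.2) = 0.025P*.
The bracket is 0.399, giving P* = 0.352/0.025 = 14.1.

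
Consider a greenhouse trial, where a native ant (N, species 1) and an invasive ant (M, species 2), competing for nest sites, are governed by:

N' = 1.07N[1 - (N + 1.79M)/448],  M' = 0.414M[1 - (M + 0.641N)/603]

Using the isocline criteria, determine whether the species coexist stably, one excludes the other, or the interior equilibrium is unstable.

species 2 excludes species 1

Compare the nullcline intercepts: K1/α12 = 448/1.79 = 250 < K2 = 603; K2/α21 = 603/0.641 = 941 > K1 = 448.
Since the inequalities point opposite ways, species 2 can invade but species 1 cannot.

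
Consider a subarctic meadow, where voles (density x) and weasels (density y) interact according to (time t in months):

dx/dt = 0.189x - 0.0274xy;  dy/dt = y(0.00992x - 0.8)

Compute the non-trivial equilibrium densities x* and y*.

x* ≈ 80.6, y* ≈ 6.9

Set dy/dt = 0 with y > 0: 0.00992x - 0.8 = 0, so x* = 0.8/0.00992 = 80.6.
Set dx/dt = 0 with x > 0: 0.189 - 0.0274y = 0, so y* = 0.189/0.0274 = 6.9.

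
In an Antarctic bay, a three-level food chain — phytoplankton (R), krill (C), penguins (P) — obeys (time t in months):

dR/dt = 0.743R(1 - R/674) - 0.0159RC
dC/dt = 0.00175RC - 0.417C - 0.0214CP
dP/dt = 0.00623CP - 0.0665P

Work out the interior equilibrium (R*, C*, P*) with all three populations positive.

From dP/dt = 0: 0.00623C* = 0.0665, so C* = 10.7.
From dR/dt = 0: 0.743(1 - R*/674) = 0.0159·10.7, giving R* = 674·(1 - 0.228) = 520.
From dC/dt = 0: 0.00175·520 - 0.417 = 0.0214P*, so P* = 0.493/0.0214 = 23.

R* ≈ 520, C* ≈ 10.7, P* ≈ 23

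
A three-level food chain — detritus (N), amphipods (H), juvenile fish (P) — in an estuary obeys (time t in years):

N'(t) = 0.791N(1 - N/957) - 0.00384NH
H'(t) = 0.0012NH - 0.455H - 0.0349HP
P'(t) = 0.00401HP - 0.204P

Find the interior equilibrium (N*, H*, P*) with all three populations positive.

From dP/dt = 0: 0.00401H* = 0.204, so H* = 50.9.
From dN/dt = 0: 0.791(1 - N*/957) = 0.00384·50.9, giving N* = 957·(1 - 0.247) = 721.
From dH/dt = 0: 0.0012·721 - 0.455 = 0.0349P*, so P* = 0.41/0.0349 = 11.7.

N* ≈ 721, H* ≈ 50.9, P* ≈ 11.7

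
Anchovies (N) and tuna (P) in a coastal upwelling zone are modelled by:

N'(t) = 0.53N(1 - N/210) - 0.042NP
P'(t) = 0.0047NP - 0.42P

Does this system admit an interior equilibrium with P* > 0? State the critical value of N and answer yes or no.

The predator equation gives dP/dt > 0 only when N > 0.42/0.0047 = 89.4.
Without the predator, N → K = 210. Since 210 > 89.4, the predator can invade and persist.

Threshold N = 89.4; K > 89.4, so yes, the predator persists.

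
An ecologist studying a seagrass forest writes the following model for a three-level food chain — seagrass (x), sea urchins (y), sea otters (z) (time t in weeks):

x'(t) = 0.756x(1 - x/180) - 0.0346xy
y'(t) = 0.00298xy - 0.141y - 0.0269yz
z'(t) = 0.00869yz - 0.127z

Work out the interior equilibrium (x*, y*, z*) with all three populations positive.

From dz/dt = 0: 0.00869y* = 0.127, so y* = 14.6.
From dx/dt = 0: 0.756(1 - x*/180) = 0.0346·14.6, giving x* = 180·(1 - 0.669) = 59.6.
From dy/dt = 0: 0.00298·59.6 - 0.141 = 0.0269z*, so z* = 0.0366/0.0269 = 1.36.

x* ≈ 59.6, y* ≈ 14.6, z* ≈ 1.36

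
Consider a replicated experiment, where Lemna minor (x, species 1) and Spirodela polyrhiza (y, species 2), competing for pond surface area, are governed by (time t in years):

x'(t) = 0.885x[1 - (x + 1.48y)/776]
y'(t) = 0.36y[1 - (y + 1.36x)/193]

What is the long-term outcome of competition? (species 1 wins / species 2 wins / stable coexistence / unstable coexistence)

Compare the nullcline intercepts: K1/α12 = 776/1.48 = 524 > K2 = 193; K2/α21 = 193/1.36 = 142 < K1 = 776.
Since the inequalities point opposite ways, species 1 can invade but species 2 cannot.

species 1 excludes species 2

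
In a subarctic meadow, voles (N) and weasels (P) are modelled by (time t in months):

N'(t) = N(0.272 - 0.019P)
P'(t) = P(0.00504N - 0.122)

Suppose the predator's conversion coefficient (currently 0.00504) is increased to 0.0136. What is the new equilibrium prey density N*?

N* ≈ 8.97

At the interior fixed point, setting dP/dt = 0 with P > 0 fixes N* = (predator death rate)/(NP coefficient) — independent of the other coefficients.
With the change, N* = 0.122/0.0136 = 8.97; it falls from 24.2.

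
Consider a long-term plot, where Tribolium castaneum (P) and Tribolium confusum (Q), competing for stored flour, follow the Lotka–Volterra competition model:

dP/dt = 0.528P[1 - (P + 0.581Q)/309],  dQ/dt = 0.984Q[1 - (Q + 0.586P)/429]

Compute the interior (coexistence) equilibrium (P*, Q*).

P* ≈ 90.6, Q* ≈ 376

Setting both brackets to zero gives the nullclines P + 0.581Q = 309 and 0.586P + Q = 429.
Substituting Q = 429 - 0.586P into the first: P(1 - 0.581·0.586) = 309 - 0.581·429.
So P* = 59.8/0.66 = 90.6, and then Q* = 429 - 0.586·90.6 = 376.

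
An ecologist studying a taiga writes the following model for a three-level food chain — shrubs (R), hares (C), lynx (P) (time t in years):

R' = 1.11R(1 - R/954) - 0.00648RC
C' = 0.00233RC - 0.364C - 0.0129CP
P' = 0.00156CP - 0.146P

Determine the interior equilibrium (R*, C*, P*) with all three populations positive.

R* ≈ 433, C* ≈ 93.6, P* ≈ 50

From dP/dt = 0: 0.00156C* = 0.146, so C* = 93.6.
From dR/dt = 0: 1.11(1 - R*/954) = 0.00648·93.6, giving R* = 954·(1 - 0.546) = 433.
From dC/dt = 0: 0.00233·433 - 0.364 = 0.0129P*, so P* = 0.644/0.0129 = 50.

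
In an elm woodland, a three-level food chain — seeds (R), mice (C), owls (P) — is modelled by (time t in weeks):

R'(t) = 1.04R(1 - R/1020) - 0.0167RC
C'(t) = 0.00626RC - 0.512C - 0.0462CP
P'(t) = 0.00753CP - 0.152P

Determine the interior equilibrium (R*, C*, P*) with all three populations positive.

R* ≈ 689, C* ≈ 20.2, P* ≈ 82.3

From dP/dt = 0: 0.00753C* = 0.152, so C* = 20.2.
From dR/dt = 0: 1.04(1 - R*/1020) = 0.0167·20.2, giving R* = 1020·(1 - 0.324) = 689.
From dC/dt = 0: 0.00626·689 - 0.512 = 0.0462P*, so P* = 3.8/0.0462 = 82.3.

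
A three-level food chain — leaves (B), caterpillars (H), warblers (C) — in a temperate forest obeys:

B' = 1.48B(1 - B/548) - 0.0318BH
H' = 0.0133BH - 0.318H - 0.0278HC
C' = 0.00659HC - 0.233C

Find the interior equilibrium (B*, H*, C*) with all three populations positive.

B* ≈ 132, H* ≈ 35.4, C* ≈ 51.6

From dC/dt = 0: 0.00659H* = 0.233, so H* = 35.4.
From dB/dt = 0: 1.48(1 - B*/548) = 0.0318·35.4, giving B* = 548·(1 - 0.76) = 132.
From dH/dt = 0: 0.0133·132 - 0.318 = 0.0278C*, so C* = 1.43/0.0278 = 51.6.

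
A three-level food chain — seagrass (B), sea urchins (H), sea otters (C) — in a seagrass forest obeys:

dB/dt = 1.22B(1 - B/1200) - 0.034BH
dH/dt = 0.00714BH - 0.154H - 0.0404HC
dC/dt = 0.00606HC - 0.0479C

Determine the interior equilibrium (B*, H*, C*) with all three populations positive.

B* ≈ 936, H* ≈ 7.9, C* ≈ 162

From dC/dt = 0: 0.00606H* = 0.0479, so H* = 7.9.
From dB/dt = 0: 1.22(1 - B*/1200) = 0.034·7.9, giving B* = 1200·(1 - 0.22) = 936.
From dH/dt = 0: 0.00714·936 - 0.154 = 0.0404C*, so C* = 6.53/0.0404 = 162.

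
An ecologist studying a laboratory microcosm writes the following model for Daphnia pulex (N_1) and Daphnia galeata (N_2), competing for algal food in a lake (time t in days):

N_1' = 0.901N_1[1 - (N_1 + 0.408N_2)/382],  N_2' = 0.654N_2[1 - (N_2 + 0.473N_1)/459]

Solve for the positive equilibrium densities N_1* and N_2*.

Setting both brackets to zero gives the nullclines N_1 + 0.408N_2 = 382 and 0.473N_1 + N_2 = 459.
Substituting N_2 = 459 - 0.473N_1 into the first: N_1(1 - 0.408·0.473) = 382 - 0.408·459.
So N_1* = 195/0.807 = 241, and then N_2* = 459 - 0.473·241 = 345.

N_1* ≈ 241, N_2* ≈ 345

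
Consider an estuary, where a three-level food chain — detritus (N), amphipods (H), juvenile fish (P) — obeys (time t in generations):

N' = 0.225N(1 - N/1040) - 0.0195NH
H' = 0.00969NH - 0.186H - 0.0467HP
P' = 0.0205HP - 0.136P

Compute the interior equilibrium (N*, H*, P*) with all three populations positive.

From dP/dt = 0: 0.0205H* = 0.136, so H* = 6.63.
From dN/dt = 0: 0.225(1 - N*/1040) = 0.0195·6.63, giving N* = 1040·(1 - 0.575) = 442.
From dH/dt = 0: 0.00969·442 - 0.186 = 0.0467P*, so P* = 4.1/0.0467 = 87.7.

N* ≈ 442, H* ≈ 6.63, P* ≈ 87.7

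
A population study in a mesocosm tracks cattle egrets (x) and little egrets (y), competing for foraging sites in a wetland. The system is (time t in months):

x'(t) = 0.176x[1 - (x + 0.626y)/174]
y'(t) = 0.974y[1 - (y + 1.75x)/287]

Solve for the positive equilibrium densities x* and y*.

Setting both brackets to zero gives the nullclines x + 0.626y = 174 and 1.75x + y = 287.
Substituting y = 287 - 1.75x into the first: x(1 - 0.626·1.75) = 174 - 0.626·287.
So x* = -5.66/-0.0955 = 59.3, and then y* = 287 - 1.75·59.3 = 183.

x* ≈ 59.3, y* ≈ 183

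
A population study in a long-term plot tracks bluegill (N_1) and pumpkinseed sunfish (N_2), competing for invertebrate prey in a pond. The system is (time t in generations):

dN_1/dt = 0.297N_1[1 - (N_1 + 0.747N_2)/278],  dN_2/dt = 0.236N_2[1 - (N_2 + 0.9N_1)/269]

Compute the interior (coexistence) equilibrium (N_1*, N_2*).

N_1* ≈ 235, N_2* ≈ 57.4

Setting both brackets to zero gives the nullclines N_1 + 0.747N_2 = 278 and 0.9N_1 + N_2 = 269.
Substituting N_2 = 269 - 0.9N_1 into the first: N_1(1 - 0.747·0.9) = 278 - 0.747·269.
So N_1* = 77.1/0.328 = 235, and then N_2* = 269 - 0.9·235 = 57.4.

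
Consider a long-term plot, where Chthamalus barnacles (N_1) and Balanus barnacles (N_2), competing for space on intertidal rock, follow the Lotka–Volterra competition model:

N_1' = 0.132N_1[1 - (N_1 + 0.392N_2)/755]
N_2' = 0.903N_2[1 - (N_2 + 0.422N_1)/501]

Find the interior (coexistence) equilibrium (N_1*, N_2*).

Setting both brackets to zero gives the nullclines N_1 + 0.392N_2 = 755 and 0.422N_1 + N_2 = 501.
Substituting N_2 = 501 - 0.422N_1 into the first: N_1(1 - 0.392·0.422) = 755 - 0.392·501.
So N_1* = 559/0.835 = 669, and then N_2* = 501 - 0.422·669 = 219.

N_1* ≈ 669, N_2* ≈ 219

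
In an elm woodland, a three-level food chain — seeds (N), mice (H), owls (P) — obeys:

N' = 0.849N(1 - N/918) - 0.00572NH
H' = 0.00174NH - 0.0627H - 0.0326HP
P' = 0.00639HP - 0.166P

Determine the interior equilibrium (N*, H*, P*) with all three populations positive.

From dP/dt = 0: 0.00639H* = 0.166, so H* = 26.
From dN/dt = 0: 0.849(1 - N*/918) = 0.00572·26, giving N* = 918·(1 - 0.175) = 757.
From dH/dt = 0: 0.00174·757 - 0.0627 = 0.0326P*, so P* = 1.26/0.0326 = 38.5.

N* ≈ 757, H* ≈ 26, P* ≈ 38.5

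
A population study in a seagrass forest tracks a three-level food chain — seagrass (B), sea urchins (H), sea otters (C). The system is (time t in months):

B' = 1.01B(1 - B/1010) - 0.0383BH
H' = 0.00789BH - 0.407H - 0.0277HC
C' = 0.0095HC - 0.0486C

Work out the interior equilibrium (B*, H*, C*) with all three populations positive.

B* ≈ 814, H* ≈ 5.12, C* ≈ 217

From dC/dt = 0: 0.0095H* = 0.0486, so H* = 5.12.
From dB/dt = 0: 1.01(1 - B*/1010) = 0.0383·5.12, giving B* = 1010·(1 - 0.194) = 814.
From dH/dt = 0: 0.00789·814 - 0.407 = 0.0277C*, so C* = 6.02/0.0277 = 217.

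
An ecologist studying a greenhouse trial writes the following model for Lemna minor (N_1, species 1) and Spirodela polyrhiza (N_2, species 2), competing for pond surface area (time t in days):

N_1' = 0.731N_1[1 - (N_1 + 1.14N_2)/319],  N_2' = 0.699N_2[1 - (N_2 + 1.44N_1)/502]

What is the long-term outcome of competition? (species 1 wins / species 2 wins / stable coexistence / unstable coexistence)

Compare the nullcline intercepts: K1/α12 = 319/1.14 = 280 < K2 = 502; K2/α21 = 502/1.44 = 349 > K1 = 319.
Since the inequalities point opposite ways, species 2 can invade but species 1 cannot.

species 2 excludes species 1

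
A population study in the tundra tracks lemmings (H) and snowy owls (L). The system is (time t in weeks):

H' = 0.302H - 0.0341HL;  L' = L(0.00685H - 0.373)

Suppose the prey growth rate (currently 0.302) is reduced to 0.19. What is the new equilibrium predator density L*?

At the interior fixed point, setting dH/dt = 0 with H > 0 fixes L* = (prey growth rate)/(HL coefficient) — independent of the other coefficients.
With the change, L* = 0.19/0.0341 = 5.57; it falls from 8.86.

L* ≈ 5.57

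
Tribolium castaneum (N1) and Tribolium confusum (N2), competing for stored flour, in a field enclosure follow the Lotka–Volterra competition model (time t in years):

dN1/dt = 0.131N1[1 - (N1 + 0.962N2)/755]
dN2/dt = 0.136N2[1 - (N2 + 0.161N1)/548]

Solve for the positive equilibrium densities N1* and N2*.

N1* ≈ 270, N2* ≈ 505

Setting both brackets to zero gives the nullclines N1 + 0.962N2 = 755 and 0.161N1 + N2 = 548.
Substituting N2 = 548 - 0.161N1 into the first: N1(1 - 0.962·0.161) = 755 - 0.962·548.
So N1* = 228/0.845 = 270, and then N2* = 548 - 0.161·270 = 505.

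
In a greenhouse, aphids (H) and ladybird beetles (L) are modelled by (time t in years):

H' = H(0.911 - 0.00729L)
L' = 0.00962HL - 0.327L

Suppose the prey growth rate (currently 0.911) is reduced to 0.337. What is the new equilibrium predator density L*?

At the interior fixed point, setting dH/dt = 0 with H > 0 fixes L* = (prey growth rate)/(HL coefficient) — independent of the other coefficients.
With the change, L* = 0.337/0.00729 = 46.2; it falls from 125.

L* ≈ 46.2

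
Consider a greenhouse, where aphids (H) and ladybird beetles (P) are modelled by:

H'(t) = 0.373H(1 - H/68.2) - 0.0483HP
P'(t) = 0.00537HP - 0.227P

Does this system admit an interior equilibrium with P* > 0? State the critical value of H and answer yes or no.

Threshold H = 42.3; K > 42.3, so yes, the predator persists.

The predator equation gives dP/dt > 0 only when H > 0.227/0.00537 = 42.3.
Without the predator, H → K = 68.2. Since 68.2 > 42.3, the predator can invade and persist.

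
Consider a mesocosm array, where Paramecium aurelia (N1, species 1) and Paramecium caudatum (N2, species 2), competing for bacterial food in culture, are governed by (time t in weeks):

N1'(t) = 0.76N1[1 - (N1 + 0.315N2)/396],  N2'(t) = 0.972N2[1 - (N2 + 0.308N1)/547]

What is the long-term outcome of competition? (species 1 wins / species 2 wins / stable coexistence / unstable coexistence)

Compare the nullcline intercepts: K1/α12 = 396/0.315 = 1260 > K2 = 547; K2/α21 = 547/0.308 = 1780 > K1 = 396.
Since both inequalities hold, each species can invade when rare, so the interior equilibrium is stable.

stable coexistence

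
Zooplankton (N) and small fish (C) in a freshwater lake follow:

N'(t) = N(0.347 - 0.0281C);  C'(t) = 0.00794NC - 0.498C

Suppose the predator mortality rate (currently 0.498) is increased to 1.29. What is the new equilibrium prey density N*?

At the interior fixed point, setting dC/dt = 0 with C > 0 fixes N* = (predator death rate)/(NC coefficient) — independent of the other coefficients.
With the change, N* = 1.29/0.00794 = 162; it rises from 62.7.

N* ≈ 162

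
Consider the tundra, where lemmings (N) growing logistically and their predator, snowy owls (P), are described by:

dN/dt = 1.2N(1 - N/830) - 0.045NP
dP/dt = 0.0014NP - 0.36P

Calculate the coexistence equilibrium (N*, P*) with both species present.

From dP/dt = 0 with P > 0: 0.0014N* = 0.36, so N* = 257.
Substitute into dN/dt = 0: 1.2(1 - 257/830) = 0.045P*.
The bracket is 0.69, giving P* = 0.828/0.045 = 18.4.

N* ≈ 257, P* ≈ 18.4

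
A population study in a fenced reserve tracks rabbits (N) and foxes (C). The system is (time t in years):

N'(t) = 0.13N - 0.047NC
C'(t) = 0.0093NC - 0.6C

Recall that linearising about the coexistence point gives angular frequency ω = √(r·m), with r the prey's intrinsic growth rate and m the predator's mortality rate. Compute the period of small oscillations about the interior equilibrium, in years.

T ≈ 22.5 years

Here r = 0.13 and m = 0.6, so r·m = 0.078.
ω = √0.078 = 0.279 per year, hence T = 2π/ω ≈ 22.5 years.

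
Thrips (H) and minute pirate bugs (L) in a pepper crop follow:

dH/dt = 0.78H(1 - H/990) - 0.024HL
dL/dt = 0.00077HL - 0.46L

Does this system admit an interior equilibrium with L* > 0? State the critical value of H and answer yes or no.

Threshold H = 597; K > 597, so yes, the predator persists.

The predator equation gives dL/dt > 0 only when H > 0.46/0.00077 = 597.
Without the predator, H → K = 990. Since 990 > 597, the predator can invade and persist.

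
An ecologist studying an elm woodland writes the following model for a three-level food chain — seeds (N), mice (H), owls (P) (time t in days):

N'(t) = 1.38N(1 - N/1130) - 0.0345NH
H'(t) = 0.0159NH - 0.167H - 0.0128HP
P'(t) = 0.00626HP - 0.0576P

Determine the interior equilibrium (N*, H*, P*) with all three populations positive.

From dP/dt = 0: 0.00626H* = 0.0576, so H* = 9.2.
From dN/dt = 0: 1.38(1 - N*/1130) = 0.0345·9.2, giving N* = 1130·(1 - 0.23) = 870.
From dH/dt = 0: 0.0159·870 - 0.167 = 0.0128P*, so P* = 13.7/0.0128 = 1070.

N* ≈ 870, H* ≈ 9.2, P* ≈ 1070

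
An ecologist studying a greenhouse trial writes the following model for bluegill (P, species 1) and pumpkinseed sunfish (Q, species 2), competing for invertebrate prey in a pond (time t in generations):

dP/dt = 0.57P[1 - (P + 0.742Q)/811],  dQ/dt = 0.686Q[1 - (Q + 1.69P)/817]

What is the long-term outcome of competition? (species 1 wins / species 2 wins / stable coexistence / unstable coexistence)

Compare the nullcline intercepts: K1/α12 = 811/0.742 = 1090 > K2 = 817; K2/α21 = 817/1.69 = 483 < K1 = 811.
Since the inequalities point opposite ways, species 1 can invade but species 2 cannot.

species 1 excludes species 2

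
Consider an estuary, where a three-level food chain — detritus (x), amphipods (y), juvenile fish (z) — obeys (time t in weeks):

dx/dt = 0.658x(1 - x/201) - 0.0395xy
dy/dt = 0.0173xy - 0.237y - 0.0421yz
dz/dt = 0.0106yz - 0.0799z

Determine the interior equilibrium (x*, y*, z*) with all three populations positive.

x* ≈ 110, y* ≈ 7.54, z* ≈ 39.6

From dz/dt = 0: 0.0106y* = 0.0799, so y* = 7.54.
From dx/dt = 0: 0.658(1 - x*/201) = 0.0395·7.54, giving x* = 201·(1 - 0.452) = 110.
From dy/dt = 0: 0.0173·110 - 0.237 = 0.0421z*, so z* = 1.67/0.0421 = 39.6.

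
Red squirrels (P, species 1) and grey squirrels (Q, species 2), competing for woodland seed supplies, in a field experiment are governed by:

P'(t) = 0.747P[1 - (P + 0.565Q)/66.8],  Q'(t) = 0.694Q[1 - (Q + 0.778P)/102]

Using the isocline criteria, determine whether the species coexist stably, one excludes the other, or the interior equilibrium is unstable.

Compare the nullcline intercepts: K1/α12 = 66.8/0.565 = 118 > K2 = 102; K2/α21 = 102/0.778 = 131 > K1 = 66.8.
Since both inequalities hold, each species can invade when rare, so the interior equilibrium is stable.

stable coexistence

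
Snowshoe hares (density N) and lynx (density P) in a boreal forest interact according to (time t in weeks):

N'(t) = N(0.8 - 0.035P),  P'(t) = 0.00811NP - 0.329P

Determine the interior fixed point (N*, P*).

Set dP/dt = 0 with P > 0: 0.00811N - 0.329 = 0, so N* = 0.329/0.00811 = 40.6.
Set dN/dt = 0 with N > 0: 0.8 - 0.035P = 0, so P* = 0.8/0.035 = 22.9.

N* ≈ 40.6, P* ≈ 22.9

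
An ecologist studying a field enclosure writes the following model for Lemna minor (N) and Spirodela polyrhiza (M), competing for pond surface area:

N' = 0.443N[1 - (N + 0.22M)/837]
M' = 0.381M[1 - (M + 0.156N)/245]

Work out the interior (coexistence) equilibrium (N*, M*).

N* ≈ 811, M* ≈ 118

Setting both brackets to zero gives the nullclines N + 0.22M = 837 and 0.156N + M = 245.
Substituting M = 245 - 0.156N into the first: N(1 - 0.22·0.156) = 837 - 0.22·245.
So N* = 783/0.966 = 811, and then M* = 245 - 0.156·811 = 118.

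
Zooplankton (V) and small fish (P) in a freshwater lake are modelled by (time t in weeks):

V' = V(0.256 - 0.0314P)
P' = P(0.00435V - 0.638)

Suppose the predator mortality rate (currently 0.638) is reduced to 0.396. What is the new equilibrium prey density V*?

V* ≈ 91

At the interior fixed point, setting dP/dt = 0 with P > 0 fixes V* = (predator death rate)/(VP coefficient) — independent of the other coefficients.
With the change, V* = 0.396/0.00435 = 91; it falls from 147.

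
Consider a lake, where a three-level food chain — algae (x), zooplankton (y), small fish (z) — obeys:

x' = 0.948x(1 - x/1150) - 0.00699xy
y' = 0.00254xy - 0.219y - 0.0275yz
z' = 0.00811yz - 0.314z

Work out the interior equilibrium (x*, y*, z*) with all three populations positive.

x* ≈ 822, y* ≈ 38.7, z* ≈ 67.9

From dz/dt = 0: 0.00811y* = 0.314, so y* = 38.7.
From dx/dt = 0: 0.948(1 - x*/1150) = 0.00699·38.7, giving x* = 1150·(1 - 0.285) = 822.
From dy/dt = 0: 0.00254·822 - 0.219 = 0.0275z*, so z* = 1.87/0.0275 = 67.9.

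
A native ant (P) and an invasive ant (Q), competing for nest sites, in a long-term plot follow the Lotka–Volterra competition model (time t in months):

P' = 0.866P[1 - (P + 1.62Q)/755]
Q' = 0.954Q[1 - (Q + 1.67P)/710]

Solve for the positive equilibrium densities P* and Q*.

Setting both brackets to zero gives the nullclines P + 1.62Q = 755 and 1.67P + Q = 710.
Substituting Q = 710 - 1.67P into the first: P(1 - 1.62·1.67) = 755 - 1.62·710.
So P* = -395/-1.71 = 232, and then Q* = 710 - 1.67·232 = 323.

P* ≈ 232, Q* ≈ 323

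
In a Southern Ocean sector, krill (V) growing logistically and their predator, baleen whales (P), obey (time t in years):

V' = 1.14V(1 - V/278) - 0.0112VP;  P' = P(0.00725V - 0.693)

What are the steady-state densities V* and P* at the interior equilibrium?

V* ≈ 95.6, P* ≈ 66.8

From dP/dt = 0 with P > 0: 0.00725V* = 0.693, so V* = 95.6.
Substitute into dV/dt = 0: 1.14(1 - 95.6/278) = 0.0112P*.
The bracket is 0.656, giving P* = 0.748/0.0112 = 66.8.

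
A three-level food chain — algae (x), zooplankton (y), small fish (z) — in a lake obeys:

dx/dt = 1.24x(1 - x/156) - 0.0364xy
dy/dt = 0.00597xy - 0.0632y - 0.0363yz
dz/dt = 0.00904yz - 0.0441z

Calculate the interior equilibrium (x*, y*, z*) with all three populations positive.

x* ≈ 134, y* ≈ 4.88, z* ≈ 20.2

From dz/dt = 0: 0.00904y* = 0.0441, so y* = 4.88.
From dx/dt = 0: 1.24(1 - x*/156) = 0.0364·4.88, giving x* = 156·(1 - 0.143) = 134.
From dy/dt = 0: 0.00597·134 - 0.0632 = 0.0363z*, so z* = 0.735/0.0363 = 20.2.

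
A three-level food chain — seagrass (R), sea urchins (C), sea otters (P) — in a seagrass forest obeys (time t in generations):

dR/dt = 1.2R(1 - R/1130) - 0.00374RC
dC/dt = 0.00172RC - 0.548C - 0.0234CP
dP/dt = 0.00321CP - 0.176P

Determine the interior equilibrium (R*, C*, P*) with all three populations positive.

R* ≈ 937, C* ≈ 54.8, P* ≈ 45.4

From dP/dt = 0: 0.00321C* = 0.176, so C* = 54.8.
From dR/dt = 0: 1.2(1 - R*/1130) = 0.00374·54.8, giving R* = 1130·(1 - 0.171) = 937.
From dC/dt = 0: 0.00172·937 - 0.548 = 0.0234P*, so P* = 1.06/0.0234 = 45.4.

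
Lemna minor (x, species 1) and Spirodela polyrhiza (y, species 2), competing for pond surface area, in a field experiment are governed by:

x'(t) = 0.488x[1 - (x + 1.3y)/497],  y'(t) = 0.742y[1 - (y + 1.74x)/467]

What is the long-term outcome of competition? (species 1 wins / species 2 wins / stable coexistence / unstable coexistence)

Compare the nullcline intercepts: K1/α12 = 497/1.3 = 382 < K2 = 467; K2/α21 = 467/1.74 = 268 < K1 = 497.
Since both are reversed, neither can invade when rare; the interior point is a saddle.

unstable coexistence (outcome depends on initial conditions)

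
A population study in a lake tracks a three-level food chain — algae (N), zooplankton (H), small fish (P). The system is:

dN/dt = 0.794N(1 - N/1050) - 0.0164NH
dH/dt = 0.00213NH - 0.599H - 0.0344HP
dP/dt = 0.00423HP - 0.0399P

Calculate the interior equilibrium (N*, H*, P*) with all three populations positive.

N* ≈ 845, H* ≈ 9.43, P* ≈ 34.9

From dP/dt = 0: 0.00423H* = 0.0399, so H* = 9.43.
From dN/dt = 0: 0.794(1 - N*/1050) = 0.0164·9.43, giving N* = 1050·(1 - 0.195) = 845.
From dH/dt = 0: 0.00213·845 - 0.599 = 0.0344P*, so P* = 1.2/0.0344 = 34.9.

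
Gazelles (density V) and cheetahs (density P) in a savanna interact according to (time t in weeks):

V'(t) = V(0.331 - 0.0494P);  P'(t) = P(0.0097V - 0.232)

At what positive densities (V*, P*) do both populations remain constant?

Set dP/dt = 0 with P > 0: 0.0097V - 0.232 = 0, so V* = 0.232/0.0097 = 23.9.
Set dV/dt = 0 with V > 0: 0.331 - 0.0494P = 0, so P* = 0.331/0.0494 = 6.7.

V* ≈ 23.9, P* ≈ 6.7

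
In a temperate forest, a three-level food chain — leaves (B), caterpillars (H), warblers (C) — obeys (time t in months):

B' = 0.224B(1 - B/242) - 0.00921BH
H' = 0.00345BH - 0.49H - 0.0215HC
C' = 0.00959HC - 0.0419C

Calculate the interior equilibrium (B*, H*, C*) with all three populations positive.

From dC/dt = 0: 0.00959H* = 0.0419, so H* = 4.37.
From dB/dt = 0: 0.224(1 - B*/242) = 0.00921·4.37, giving B* = 242·(1 - 0.18) = 199.
From dH/dt = 0: 0.00345·199 - 0.49 = 0.0215C*, so C* = 0.195/0.0215 = 9.07.

B* ≈ 199, H* ≈ 4.37, C* ≈ 9.07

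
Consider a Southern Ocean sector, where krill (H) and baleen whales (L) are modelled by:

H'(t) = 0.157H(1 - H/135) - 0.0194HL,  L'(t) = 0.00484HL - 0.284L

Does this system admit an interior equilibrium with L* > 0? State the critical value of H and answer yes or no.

Threshold H = 58.7; K > 58.7, so yes, the predator persists.

The predator equation gives dL/dt > 0 only when H > 0.284/0.00484 = 58.7.
Without the predator, H → K = 135. Since 135 > 58.7, the predator can invade and persist.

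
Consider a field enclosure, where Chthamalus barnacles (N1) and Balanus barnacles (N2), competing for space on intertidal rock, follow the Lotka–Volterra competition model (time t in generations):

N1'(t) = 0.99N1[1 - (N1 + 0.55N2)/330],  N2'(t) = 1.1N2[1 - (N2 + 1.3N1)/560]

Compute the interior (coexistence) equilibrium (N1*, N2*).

Setting both brackets to zero gives the nullclines N1 + 0.55N2 = 330 and 1.3N1 + N2 = 560.
Substituting N2 = 560 - 1.3N1 into the first: N1(1 - 0.55·1.3) = 330 - 0.55·560.
So N1* = 22/0.285 = 77.2, and then N2* = 560 - 1.3·77.2 = 460.

N1* ≈ 77.2, N2* ≈ 460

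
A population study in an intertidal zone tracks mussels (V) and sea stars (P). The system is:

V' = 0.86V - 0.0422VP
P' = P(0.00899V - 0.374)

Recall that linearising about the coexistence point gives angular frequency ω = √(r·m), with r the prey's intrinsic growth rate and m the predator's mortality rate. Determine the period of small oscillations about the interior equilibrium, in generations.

T ≈ 11.1 generations

Here r = 0.86 and m = 0.374, so r·m = 0.322.
ω = √0.322 = 0.567 per generation, hence T = 2π/ω ≈ 11.1 generations.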